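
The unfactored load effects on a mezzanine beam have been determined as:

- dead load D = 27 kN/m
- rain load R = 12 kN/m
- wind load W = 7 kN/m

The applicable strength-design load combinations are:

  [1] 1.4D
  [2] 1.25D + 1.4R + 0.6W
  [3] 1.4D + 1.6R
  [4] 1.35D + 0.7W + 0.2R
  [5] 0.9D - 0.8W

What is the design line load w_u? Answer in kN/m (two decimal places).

57.00 kN/m

[1] 1.4(27) = 37.80
[2] 1.25(27) + 1.4(12) + 0.6(7) = 54.75
[3] 1.4(27) + 1.6(12) = 57.00
[4] 1.35(27) + 0.7(7) + 0.2(12) = 43.75
[5] 0.9(27) - 0.8(7) = 18.70
Maximum is from combination 3.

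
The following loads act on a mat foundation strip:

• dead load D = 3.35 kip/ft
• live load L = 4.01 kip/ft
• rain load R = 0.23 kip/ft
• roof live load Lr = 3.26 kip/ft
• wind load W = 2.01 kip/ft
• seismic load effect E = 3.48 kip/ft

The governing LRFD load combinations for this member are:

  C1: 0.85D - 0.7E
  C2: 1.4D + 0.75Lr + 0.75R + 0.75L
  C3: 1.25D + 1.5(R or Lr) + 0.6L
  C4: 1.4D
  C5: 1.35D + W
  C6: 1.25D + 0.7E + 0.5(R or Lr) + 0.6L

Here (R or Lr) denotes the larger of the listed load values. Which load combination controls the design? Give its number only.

(R or Lr) → Lr = 3.26 kip/ft.
C1: 0.85(3.35) - 0.7(3.48) = 0.41
C2: 1.4(3.35) + 0.75(3.26) + 0.75(0.23) + 0.75(4.01) = 10.32
C3: 1.25(3.35) + 1.5(3.26) + 0.6(4.01) = 11.48
C4: 1.4(3.35) = 4.69
C5: 1.35(3.35) + 1.0(2.01) = 6.53
C6: 1.25(3.35) + 0.7(3.48) + 0.5(3.26) + 0.6(4.01) = 10.66
The largest value is 11.48 kip/ft from combination 3.

Combination 3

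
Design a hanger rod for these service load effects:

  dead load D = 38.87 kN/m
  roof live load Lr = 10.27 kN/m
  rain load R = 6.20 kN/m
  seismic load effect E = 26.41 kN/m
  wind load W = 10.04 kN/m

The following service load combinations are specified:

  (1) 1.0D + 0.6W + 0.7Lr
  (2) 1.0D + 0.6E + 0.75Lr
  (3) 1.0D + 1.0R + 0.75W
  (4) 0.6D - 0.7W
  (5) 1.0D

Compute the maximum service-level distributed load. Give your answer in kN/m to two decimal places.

(1) 1.0(38.87) + 0.6(10.04) + 0.7(10.27) = 52.08
(2) 1.0(38.87) + 0.6(26.41) + 0.75(10.27) = 62.42
(3) 1.0(38.87) + 1.0(6.20) + 0.75(10.04) = 52.60
(4) 0.6(38.87) - 0.7(10.04) = 16.29
(5) 1.0(38.87) = 38.87
The controlling combination is 2, giving 62.42 kN/m.

62.42 kN/m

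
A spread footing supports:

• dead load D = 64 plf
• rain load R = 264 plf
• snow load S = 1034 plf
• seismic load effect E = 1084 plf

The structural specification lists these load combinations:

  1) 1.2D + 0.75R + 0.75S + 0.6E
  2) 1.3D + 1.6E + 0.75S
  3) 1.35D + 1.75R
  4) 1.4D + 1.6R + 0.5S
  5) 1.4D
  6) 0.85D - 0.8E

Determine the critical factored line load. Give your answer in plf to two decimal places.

2593.10 plf

1) 1.2(64) + 0.75(264) + 0.75(1034) + 0.6(1084) = 76.80 + 198.00 + 775.50 + 650.40 = 1700.70
2) 1.3(64) + 1.6(1084) + 0.75(1034) = 83.20 + 1734.40 + 775.50 = 2593.10
3) 1.35(64) + 1.75(264) = 86.40 + 462.00 = 548.40
4) 1.4(64) + 1.6(264) + 0.5(1034) = 89.60 + 422.40 + 517.00 = 1029.00
5) 1.4(64) = 89.60
6) 0.85(64) - 0.8(1084) = 54.40 - 867.20 = -812.80
Combination 2 governs: w_u = 2593.10 plf.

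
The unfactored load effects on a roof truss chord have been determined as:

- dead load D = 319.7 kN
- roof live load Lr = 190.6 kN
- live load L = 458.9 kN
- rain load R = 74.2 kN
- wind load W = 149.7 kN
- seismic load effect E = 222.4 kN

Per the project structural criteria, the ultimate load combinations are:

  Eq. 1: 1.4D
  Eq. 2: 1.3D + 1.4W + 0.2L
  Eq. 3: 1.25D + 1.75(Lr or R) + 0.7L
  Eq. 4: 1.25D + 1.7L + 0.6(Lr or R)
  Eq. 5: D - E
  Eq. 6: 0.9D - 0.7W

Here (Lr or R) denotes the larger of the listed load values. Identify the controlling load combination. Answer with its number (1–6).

(Lr or R) → Lr = 190.6 kN.
Eq. 1: 1.4(319.7) = 447.6
Eq. 2: 1.3(319.7) + 1.4(149.7) + 0.2(458.9) = 415.6 + 209.6 + 91.8 = 717.0
Eq. 3: 1.25(319.7) + 1.75(190.6) + 0.7(458.9) = 399.6 + 333.6 + 321.2 = 1054.4
Eq. 4: 1.25(319.7) + 1.7(458.9) + 0.6(190.6) = 399.6 + 780.1 + 114.4 = 1294.1
Eq. 5: 1.0(319.7) - 1.0(222.4) = 319.7 - 222.4 = 97.3
Eq. 6: 0.9(319.7) - 0.7(149.7) = 287.7 - 104.8 = 182.9
The largest value is 1294.1 kN from combination 4.

Combination 4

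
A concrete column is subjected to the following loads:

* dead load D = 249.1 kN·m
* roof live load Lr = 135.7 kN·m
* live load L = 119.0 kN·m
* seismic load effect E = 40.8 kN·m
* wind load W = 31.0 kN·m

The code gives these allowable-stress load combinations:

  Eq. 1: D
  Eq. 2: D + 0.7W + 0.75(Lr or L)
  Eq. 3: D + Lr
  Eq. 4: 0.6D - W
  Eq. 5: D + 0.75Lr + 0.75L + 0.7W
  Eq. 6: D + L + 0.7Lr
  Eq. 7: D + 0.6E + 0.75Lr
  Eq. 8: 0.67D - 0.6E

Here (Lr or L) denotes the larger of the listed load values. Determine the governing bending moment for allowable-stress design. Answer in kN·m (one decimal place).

(Lr or L) → Lr = 135.7 kN·m.
Eq. 1: 1.0(249.1) = 249.1
Eq. 2: 1.0(249.1) + 0.7(31.0) + 0.75(135.7) = 249.1 + 21.7 + 101.8 = 372.6
Eq. 3: 1.0(249.1) + 1.0(135.7) = 249.1 + 135.7 = 384.8
Eq. 4: 0.6(249.1) - 1.0(31.0) = 149.5 - 31.0 = 118.5
Eq. 5: 1.0(249.1) + 0.75(135.7) + 0.75(119.0) + 0.7(31.0) = 461.8
Eq. 6: 1.0(249.1) + 1.0(119.0) + 0.7(135.7) = 249.1 + 119.0 + 95.0 = 463.1
Eq. 7: 1.0(249.1) + 0.6(40.8) + 0.75(135.7) = 249.1 + 24.5 + 101.8 = 375.4
Eq. 8: 0.67(249.1) - 0.6(40.8) = 166.9 - 24.5 = 142.4
The controlling combination is 6, giving 463.1 kN·m.

463.1 kN·m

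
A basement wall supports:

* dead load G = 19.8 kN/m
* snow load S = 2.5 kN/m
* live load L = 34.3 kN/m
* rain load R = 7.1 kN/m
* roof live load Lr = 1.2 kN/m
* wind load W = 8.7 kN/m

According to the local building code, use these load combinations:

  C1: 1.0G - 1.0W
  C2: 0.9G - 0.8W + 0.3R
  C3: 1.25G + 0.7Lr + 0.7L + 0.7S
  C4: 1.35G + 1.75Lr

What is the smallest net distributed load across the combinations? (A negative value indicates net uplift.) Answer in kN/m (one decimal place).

11.1 kN/m

C1: 1.0(19.8) - 1.0(8.7) = 19.8 - 8.7 = 11.1
C2: 0.9(19.8) - 0.8(8.7) + 0.3(7.1) = 13.0
C3: 1.25(19.8) + 0.7(1.2) + 0.7(34.3) + 0.7(2.5) = 24.8 + 0.8 + 24.0 + 1.8 = 51.4
C4: 1.35(19.8) + 1.75(1.2) = 26.7 + 2.1 = 28.8
Combination 1 gives the minimum: 11.1 kN/m.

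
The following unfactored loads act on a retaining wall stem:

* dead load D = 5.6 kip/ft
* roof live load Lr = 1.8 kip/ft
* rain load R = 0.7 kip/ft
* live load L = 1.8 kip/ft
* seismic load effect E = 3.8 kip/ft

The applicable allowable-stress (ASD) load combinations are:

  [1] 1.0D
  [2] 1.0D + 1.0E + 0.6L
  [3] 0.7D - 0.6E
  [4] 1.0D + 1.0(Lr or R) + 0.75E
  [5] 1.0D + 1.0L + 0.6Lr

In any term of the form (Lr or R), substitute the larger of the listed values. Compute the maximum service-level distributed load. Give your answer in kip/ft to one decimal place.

10.5 kip/ft

(Lr or R) → Lr = 1.8 kip/ft.
[1] 1.0(5.6) = 5.6
[2] 1.0(5.6) + 1.0(3.8) + 0.6(1.8) = 10.5
[3] 0.7(5.6) - 0.6(3.8) = 1.6
[4] 1.0(5.6) + 1.0(1.8) + 0.75(3.8) = 10.3
[5] 1.0(5.6) + 1.0(1.8) + 0.6(1.8) = 8.5
Combination 2 governs: w = 10.5 kip/ft.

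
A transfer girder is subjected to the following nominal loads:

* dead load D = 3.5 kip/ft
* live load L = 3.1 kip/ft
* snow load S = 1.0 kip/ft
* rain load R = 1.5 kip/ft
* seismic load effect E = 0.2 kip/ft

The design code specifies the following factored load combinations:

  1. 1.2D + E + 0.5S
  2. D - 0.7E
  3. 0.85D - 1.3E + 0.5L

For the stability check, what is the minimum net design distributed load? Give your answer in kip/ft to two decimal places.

3.36 kip/ft

1. 1.2(3.5) + 1.0(0.2) + 0.5(1.0) = 4.20 + 0.20 + 0.50 = 4.90
2. 1.0(3.5) - 0.7(0.2) = 3.50 - 0.14 = 3.36
3. 0.85(3.5) - 1.3(0.2) + 0.5(3.1) = 2.98 - 0.26 + 1.55 = 4.27
Combination 2 gives the minimum: 3.36 kip/ft.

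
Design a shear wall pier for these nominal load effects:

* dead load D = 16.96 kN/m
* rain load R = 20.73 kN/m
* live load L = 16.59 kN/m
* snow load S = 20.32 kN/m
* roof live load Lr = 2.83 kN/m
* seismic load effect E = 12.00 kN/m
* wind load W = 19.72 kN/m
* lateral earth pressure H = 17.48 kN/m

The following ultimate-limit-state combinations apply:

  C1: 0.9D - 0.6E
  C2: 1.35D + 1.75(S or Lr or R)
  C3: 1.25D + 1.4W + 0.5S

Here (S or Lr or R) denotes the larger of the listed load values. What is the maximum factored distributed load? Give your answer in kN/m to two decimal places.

(S or Lr or R) → R = 20.73 kN/m.
C1: 0.9(16.96) - 0.6(12.00) = 15.26 - 7.20 = 8.06
C2: 1.35(16.96) + 1.75(20.73) = 59.17
C3: 1.25(16.96) + 1.4(19.72) + 0.5(20.32) = 21.20 + 27.61 + 10.16 = 58.97
Combination 2 governs: w_u = 59.17 kN/m.

59.17 kN/m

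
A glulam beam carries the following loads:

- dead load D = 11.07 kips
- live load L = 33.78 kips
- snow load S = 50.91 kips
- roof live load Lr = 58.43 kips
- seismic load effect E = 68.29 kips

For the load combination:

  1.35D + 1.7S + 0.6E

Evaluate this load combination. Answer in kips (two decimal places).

1.35(11.07) + 1.7(50.91) + 0.6(68.29) = 142.47
P_u = 142.47 kips.

142.47 kips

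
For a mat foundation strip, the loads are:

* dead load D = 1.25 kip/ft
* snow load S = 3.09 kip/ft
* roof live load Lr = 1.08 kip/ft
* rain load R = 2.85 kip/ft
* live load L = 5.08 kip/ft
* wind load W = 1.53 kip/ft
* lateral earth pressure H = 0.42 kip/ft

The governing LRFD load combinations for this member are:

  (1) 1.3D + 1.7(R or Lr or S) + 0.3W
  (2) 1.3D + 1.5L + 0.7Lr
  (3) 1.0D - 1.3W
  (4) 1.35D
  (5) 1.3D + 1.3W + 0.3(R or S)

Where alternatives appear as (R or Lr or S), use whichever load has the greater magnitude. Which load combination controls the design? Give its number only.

Combination 2

(R or Lr or S) → S = 3.09 kip/ft; (R or S) → S = 3.09 kip/ft.
(1) 1.3(1.25) + 1.7(3.09) + 0.3(1.53) = 1.63 + 5.25 + 0.46 = 7.34
(2) 1.3(1.25) + 1.5(5.08) + 0.7(1.08) = 10.00
(3) 1.0(1.25) - 1.3(1.53) = 1.25 - 1.99 = -0.74
(4) 1.35(1.25) = 1.69
(5) 1.3(1.25) + 1.3(1.53) + 0.3(3.09) = 4.54
The largest value is 10.00 kip/ft from combination 2.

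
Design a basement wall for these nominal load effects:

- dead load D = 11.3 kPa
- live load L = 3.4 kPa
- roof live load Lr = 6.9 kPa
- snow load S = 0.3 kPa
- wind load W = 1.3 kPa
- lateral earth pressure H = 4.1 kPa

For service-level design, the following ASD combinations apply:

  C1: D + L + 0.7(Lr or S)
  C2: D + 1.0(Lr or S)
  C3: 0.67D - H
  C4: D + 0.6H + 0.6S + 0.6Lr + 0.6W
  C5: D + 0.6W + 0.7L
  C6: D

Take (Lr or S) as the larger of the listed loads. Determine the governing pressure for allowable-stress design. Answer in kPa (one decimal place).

19.5 kPa

(Lr or S) → Lr = 6.9 kPa.
C1: 1.0(11.3) + 1.0(3.4) + 0.7(6.9) = 11.3 + 3.4 + 4.8 = 19.5
C2: 1.0(11.3) + 1.0(6.9) = 11.3 + 6.9 = 18.2
C3: 0.67(11.3) - 1.0(4.1) = 7.6 - 4.1 = 3.5
C4: 1.0(11.3) + 0.6(4.1) + 0.6(0.3) + 0.6(6.9) + 0.6(1.3) = 11.3 + 2.5 + 0.2 + 4.1 + 0.8 = 18.9
C5: 1.0(11.3) + 0.6(1.3) + 0.7(3.4) = 11.3 + 0.8 + 2.4 = 14.5
C6: 1.0(11.3) = 11.3
Maximum is from combination 1.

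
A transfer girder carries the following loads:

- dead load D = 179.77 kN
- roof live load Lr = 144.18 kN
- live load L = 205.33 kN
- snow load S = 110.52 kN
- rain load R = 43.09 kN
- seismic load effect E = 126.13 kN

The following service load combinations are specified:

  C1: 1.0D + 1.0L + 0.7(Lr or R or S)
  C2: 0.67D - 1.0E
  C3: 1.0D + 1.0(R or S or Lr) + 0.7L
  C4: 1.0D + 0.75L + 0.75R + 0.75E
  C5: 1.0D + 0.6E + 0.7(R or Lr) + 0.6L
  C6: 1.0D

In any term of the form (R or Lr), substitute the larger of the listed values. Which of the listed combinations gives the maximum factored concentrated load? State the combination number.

(Lr or R or S) → Lr = 144.18 kN; (R or S or Lr) → Lr = 144.18 kN; (R or Lr) → Lr = 144.18 kN.
C1: 1.0(179.77) + 1.0(205.33) + 0.7(144.18) = 179.77 + 205.33 + 100.93 = 486.03
C2: 0.67(179.77) - 1.0(126.13) = 120.45 - 126.13 = -5.68
C3: 1.0(179.77) + 1.0(144.18) + 0.7(205.33) = 179.77 + 144.18 + 143.73 = 467.68
C4: 1.0(179.77) + 0.75(205.33) + 0.75(43.09) + 0.75(126.13) = 460.68
C5: 1.0(179.77) + 0.6(126.13) + 0.7(144.18) + 0.6(205.33) = 479.57
C6: 1.0(179.77) = 179.77
The largest value is 486.03 kN from combination 1.

Combination 1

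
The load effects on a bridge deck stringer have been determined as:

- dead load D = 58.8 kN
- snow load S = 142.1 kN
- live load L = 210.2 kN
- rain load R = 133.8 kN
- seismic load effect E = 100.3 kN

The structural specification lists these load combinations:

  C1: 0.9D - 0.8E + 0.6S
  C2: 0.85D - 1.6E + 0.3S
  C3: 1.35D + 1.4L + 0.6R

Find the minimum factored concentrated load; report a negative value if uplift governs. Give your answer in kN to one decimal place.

-67.9 kN

C1: 0.9(58.8) - 0.8(100.3) + 0.6(142.1) = 57.9
C2: 0.85(58.8) - 1.6(100.3) + 0.3(142.1) = -67.9
C3: 1.35(58.8) + 1.4(210.2) + 0.6(133.8) = 453.9
Combination 2 gives the minimum: -67.9 kN.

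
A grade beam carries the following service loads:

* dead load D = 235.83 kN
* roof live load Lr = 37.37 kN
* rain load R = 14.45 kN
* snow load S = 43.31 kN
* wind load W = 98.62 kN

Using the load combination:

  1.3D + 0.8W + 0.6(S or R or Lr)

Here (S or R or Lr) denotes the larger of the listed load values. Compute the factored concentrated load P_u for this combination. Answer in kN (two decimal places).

411.46 kN

(S or R or Lr) → S = 43.31 kN.
1.3(235.83) + 0.8(98.62) + 0.6(43.31) = 411.46
P_u = 411.46 kN.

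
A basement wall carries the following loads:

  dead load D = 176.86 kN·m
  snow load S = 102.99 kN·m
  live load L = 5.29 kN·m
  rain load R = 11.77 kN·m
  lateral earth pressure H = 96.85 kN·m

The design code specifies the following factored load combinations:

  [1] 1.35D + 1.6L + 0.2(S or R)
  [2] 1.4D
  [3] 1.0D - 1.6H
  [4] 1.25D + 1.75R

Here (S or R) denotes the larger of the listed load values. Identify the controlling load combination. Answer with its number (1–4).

(S or R) → S = 102.99 kN·m.
[1] 1.35(176.86) + 1.6(5.29) + 0.2(102.99) = 267.82
[2] 1.4(176.86) = 247.60
[3] 1.0(176.86) - 1.6(96.85) = 21.90
[4] 1.25(176.86) + 1.75(11.77) = 241.67
The largest value is 267.82 kN·m from combination 1.

Combination 1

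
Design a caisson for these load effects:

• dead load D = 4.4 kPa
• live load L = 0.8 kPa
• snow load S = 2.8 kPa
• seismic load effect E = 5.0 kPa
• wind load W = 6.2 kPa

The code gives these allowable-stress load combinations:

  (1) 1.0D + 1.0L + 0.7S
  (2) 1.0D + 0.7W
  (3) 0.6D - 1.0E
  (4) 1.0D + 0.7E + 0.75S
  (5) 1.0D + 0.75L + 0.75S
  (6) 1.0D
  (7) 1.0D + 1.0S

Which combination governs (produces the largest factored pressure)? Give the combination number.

(1) 1.0(4.4) + 1.0(0.8) + 0.7(2.8) = 7.2
(2) 1.0(4.4) + 0.7(6.2) = 8.7
(3) 0.6(4.4) - 1.0(5.0) = -2.4
(4) 1.0(4.4) + 0.7(5.0) + 0.75(2.8) = 10.0
(5) 1.0(4.4) + 0.75(0.8) + 0.75(2.8) = 7.1
(6) 1.0(4.4) = 4.4
(7) 1.0(4.4) + 1.0(2.8) = 7.2
The largest value is 10.0 kPa from combination 4.

Combination 4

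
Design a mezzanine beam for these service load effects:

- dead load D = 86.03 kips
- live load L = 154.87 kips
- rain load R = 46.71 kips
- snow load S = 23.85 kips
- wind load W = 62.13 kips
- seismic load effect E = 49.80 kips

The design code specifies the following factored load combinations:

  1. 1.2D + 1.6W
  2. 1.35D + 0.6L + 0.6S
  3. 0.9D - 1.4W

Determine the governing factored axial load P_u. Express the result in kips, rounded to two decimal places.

223.37 kips

1. 1.2(86.03) + 1.6(62.13) = 202.64
2. 1.35(86.03) + 0.6(154.87) + 0.6(23.85) = 223.37
3. 0.9(86.03) - 1.4(62.13) = -9.56
Combination 2 governs: P_u = 223.37 kips.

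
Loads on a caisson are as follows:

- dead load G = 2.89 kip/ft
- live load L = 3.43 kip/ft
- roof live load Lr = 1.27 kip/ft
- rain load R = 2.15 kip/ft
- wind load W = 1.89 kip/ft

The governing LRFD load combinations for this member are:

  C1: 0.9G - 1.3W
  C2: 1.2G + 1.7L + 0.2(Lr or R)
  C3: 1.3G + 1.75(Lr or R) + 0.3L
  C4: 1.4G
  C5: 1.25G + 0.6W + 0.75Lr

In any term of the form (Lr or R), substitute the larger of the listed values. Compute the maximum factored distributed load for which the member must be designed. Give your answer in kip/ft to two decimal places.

9.73 kip/ft

(Lr or R) → R = 2.15 kip/ft.
C1: 0.9(2.89) - 1.3(1.89) = 2.60 - 2.46 = 0.14
C2: 1.2(2.89) + 1.7(3.43) + 0.2(2.15) = 3.47 + 5.83 + 0.43 = 9.73
C3: 1.3(2.89) + 1.75(2.15) + 0.3(3.43) = 3.76 + 3.76 + 1.03 = 8.55
C4: 1.4(2.89) = 4.05
C5: 1.25(2.89) + 0.6(1.89) + 0.75(1.27) = 5.70
Maximum is from combination 2.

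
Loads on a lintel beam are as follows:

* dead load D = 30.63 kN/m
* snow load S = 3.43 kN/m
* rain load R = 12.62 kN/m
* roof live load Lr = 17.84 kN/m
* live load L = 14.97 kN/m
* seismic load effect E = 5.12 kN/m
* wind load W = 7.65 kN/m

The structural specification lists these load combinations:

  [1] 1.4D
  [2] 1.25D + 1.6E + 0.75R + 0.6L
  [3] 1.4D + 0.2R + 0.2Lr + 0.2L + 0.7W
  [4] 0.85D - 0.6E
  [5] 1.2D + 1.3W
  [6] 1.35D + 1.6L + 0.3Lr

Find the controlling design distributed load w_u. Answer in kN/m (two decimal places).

70.65 kN/m

[1] 1.4(30.63) = 42.88
[2] 1.25(30.63) + 1.6(5.12) + 0.75(12.62) + 0.6(14.97) = 38.29 + 8.19 + 9.47 + 8.98 = 64.93
[3] 1.4(30.63) + 0.2(12.62) + 0.2(17.84) + 0.2(14.97) + 0.7(7.65) = 42.88 + 2.52 + 3.57 + 2.99 + 5.36 = 57.32
[4] 0.85(30.63) - 0.6(5.12) = 22.96
[5] 1.2(30.63) + 1.3(7.65) = 46.70
[6] 1.35(30.63) + 1.6(14.97) + 0.3(17.84) = 41.35 + 23.95 + 5.35 = 70.65
Combination 6 governs: w_u = 70.65 kN/m.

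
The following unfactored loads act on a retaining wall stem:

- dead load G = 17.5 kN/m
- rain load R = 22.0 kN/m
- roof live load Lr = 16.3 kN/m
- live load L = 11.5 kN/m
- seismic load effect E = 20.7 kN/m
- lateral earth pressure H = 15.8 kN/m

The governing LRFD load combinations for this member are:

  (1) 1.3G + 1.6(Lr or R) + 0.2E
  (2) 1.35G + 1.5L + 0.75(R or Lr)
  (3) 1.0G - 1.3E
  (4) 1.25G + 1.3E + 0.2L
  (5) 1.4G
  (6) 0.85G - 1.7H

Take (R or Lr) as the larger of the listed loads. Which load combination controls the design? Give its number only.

(Lr or R) → R = 22.0 kN/m; (R or Lr) → R = 22.0 kN/m.
(1) 1.3(17.5) + 1.6(22.0) + 0.2(20.7) = 22.75 + 35.20 + 4.14 = 62.09
(2) 1.35(17.5) + 1.5(11.5) + 0.75(22.0) = 23.63 + 17.25 + 16.50 = 57.38
(3) 1.0(17.5) - 1.3(20.7) = 17.50 - 26.91 = -9.41
(4) 1.25(17.5) + 1.3(20.7) + 0.2(11.5) = 21.88 + 26.91 + 2.30 = 51.09
(5) 1.4(17.5) = 24.50
(6) 0.85(17.5) - 1.7(15.8) = -11.99
The largest value is 62.09 kN/m from combination 1.

Combination 1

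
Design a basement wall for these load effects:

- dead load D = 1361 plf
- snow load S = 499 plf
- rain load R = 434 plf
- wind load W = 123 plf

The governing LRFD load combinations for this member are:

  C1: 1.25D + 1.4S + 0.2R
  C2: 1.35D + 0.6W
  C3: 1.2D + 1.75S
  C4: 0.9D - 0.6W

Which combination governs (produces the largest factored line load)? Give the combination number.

C1: 1.25(1361) + 1.4(499) + 0.2(434) = 2486.7
C2: 1.35(1361) + 0.6(123) = 1911.2
C3: 1.2(1361) + 1.75(499) = 2506.5
C4: 0.9(1361) - 0.6(123) = 1151.1
The largest value is 2506.5 plf from combination 3.

Combination 3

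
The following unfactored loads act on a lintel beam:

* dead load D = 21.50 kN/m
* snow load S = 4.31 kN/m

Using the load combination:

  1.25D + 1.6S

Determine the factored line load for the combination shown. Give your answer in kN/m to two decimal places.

1.25(21.50) + 1.6(4.31) = 33.77
w_u = 33.77 kN/m.

33.77 kN/m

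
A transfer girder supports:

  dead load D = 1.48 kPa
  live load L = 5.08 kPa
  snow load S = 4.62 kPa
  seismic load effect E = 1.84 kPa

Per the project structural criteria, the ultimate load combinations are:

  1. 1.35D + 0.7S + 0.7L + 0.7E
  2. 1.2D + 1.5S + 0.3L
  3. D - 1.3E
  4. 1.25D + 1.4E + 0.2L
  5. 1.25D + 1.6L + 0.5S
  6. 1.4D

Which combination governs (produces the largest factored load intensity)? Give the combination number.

1. 1.35(1.48) + 0.7(4.62) + 0.7(5.08) + 0.7(1.84) = 10.08
2. 1.2(1.48) + 1.5(4.62) + 0.3(5.08) = 10.23
3. 1.0(1.48) - 1.3(1.84) = -0.91
4. 1.25(1.48) + 1.4(1.84) + 0.2(5.08) = 5.44
5. 1.25(1.48) + 1.6(5.08) + 0.5(4.62) = 12.29
6. 1.4(1.48) = 2.07
The largest value is 12.29 kPa from combination 5.

Combination 5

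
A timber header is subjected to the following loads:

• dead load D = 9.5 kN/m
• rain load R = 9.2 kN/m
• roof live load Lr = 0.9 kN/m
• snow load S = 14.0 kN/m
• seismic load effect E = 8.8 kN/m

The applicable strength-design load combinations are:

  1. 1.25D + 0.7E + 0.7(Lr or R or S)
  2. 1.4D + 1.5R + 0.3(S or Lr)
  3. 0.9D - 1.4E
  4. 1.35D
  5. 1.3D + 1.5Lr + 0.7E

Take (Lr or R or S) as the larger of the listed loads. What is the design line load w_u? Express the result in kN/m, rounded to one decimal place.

31.3 kN/m

(Lr or R or S) → S = 14.0 kN/m; (S or Lr) → S = 14.0 kN/m.
1. 1.25(9.5) + 0.7(8.8) + 0.7(14.0) = 27.8
2. 1.4(9.5) + 1.5(9.2) + 0.3(14.0) = 13.3 + 13.8 + 4.2 = 31.3
3. 0.9(9.5) - 1.4(8.8) = -3.8
4. 1.35(9.5) = 12.8
5. 1.3(9.5) + 1.5(0.9) + 0.7(8.8) = 19.9
Combination 2 governs: w_u = 31.3 kN/m.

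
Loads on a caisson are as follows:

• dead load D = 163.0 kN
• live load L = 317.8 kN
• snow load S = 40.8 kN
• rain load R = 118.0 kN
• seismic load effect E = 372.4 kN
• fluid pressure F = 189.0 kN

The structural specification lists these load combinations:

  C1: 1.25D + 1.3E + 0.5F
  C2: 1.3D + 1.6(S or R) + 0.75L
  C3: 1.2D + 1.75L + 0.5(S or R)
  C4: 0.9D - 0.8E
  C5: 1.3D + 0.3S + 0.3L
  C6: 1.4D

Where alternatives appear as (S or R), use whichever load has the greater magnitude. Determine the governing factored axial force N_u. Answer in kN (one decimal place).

(S or R) → R = 118.0 kN.
C1: 1.25(163.0) + 1.3(372.4) + 0.5(189.0) = 203.8 + 484.1 + 94.5 = 782.4
C2: 1.3(163.0) + 1.6(118.0) + 0.75(317.8) = 211.9 + 188.8 + 238.4 = 639.1
C3: 1.2(163.0) + 1.75(317.8) + 0.5(118.0) = 195.6 + 556.2 + 59.0 = 810.8
C4: 0.9(163.0) - 0.8(372.4) = 146.7 - 297.9 = -151.2
C5: 1.3(163.0) + 0.3(40.8) + 0.3(317.8) = 319.5
C6: 1.4(163.0) = 228.2
The controlling combination is 3, giving 810.8 kN.

810.8 kN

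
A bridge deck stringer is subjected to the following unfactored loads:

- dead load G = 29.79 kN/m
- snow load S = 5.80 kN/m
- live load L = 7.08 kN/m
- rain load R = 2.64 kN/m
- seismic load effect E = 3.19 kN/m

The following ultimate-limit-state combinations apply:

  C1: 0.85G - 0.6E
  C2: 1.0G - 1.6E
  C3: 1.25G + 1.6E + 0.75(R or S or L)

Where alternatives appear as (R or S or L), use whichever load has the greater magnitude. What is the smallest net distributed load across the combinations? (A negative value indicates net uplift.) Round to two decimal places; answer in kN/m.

(R or S or L) → L = 7.08 kN/m.
C1: 0.85(29.79) - 0.6(3.19) = 25.32 - 1.91 = 23.41
C2: 1.0(29.79) - 1.6(3.19) = 29.79 - 5.10 = 24.69
C3: 1.25(29.79) + 1.6(3.19) + 0.75(7.08) = 37.24 + 5.10 + 5.31 = 47.65
Combination 1 gives the minimum: 23.41 kN/m.

23.41 kN/m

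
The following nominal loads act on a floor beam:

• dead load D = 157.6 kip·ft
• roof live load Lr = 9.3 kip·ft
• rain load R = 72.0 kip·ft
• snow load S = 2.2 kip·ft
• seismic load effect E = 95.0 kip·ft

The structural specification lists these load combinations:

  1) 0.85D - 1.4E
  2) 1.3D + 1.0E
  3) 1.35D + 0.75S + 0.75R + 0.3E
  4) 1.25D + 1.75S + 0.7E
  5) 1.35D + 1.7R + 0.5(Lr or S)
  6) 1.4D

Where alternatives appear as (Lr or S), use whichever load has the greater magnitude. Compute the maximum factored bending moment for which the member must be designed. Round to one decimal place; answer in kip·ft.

339.8 kip·ft

(Lr or S) → Lr = 9.3 kip·ft.
1) 0.85(157.6) - 1.4(95.0) = 1.0
2) 1.3(157.6) + 1.0(95.0) = 299.9
3) 1.35(157.6) + 0.75(2.2) + 0.75(72.0) + 0.3(95.0) = 296.9
4) 1.25(157.6) + 1.75(2.2) + 0.7(95.0) = 267.4
5) 1.35(157.6) + 1.7(72.0) + 0.5(9.3) = 339.8
6) 1.4(157.6) = 220.6
The controlling combination is 5, giving 339.8 kip·ft.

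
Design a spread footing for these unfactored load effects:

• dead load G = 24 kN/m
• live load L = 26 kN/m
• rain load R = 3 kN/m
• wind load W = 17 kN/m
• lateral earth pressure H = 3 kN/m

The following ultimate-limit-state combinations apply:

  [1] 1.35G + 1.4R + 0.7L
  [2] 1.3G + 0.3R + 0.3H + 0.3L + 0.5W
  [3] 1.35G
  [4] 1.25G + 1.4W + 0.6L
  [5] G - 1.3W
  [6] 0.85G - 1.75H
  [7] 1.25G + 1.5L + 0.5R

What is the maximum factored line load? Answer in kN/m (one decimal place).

[1] 1.35(24) + 1.4(3) + 0.7(26) = 32.4 + 4.2 + 18.2 = 54.8
[2] 1.3(24) + 0.3(3) + 0.3(3) + 0.3(26) + 0.5(17) = 31.2 + 0.9 + 0.9 + 7.8 + 8.5 = 49.3
[3] 1.35(24) = 32.4
[4] 1.25(24) + 1.4(17) + 0.6(26) = 30.0 + 23.8 + 15.6 = 69.4
[5] 1.0(24) - 1.3(17) = 24.0 - 22.1 = 1.9
[6] 0.85(24) - 1.75(3) = 15.2
[7] 1.25(24) + 1.5(26) + 0.5(3) = 30.0 + 39.0 + 1.5 = 70.5
The controlling combination is 7, giving 70.5 kN/m.

70.5 kN/m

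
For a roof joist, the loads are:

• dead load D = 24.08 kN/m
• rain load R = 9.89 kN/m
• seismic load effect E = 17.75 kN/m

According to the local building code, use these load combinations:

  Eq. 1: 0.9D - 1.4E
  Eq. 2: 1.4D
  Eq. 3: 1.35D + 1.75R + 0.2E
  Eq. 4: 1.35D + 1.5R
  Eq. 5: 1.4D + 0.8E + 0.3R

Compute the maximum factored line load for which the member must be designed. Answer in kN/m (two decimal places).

53.37 kN/m

Eq. 1: 0.9(24.08) - 1.4(17.75) = 21.67 - 24.85 = -3.18
Eq. 2: 1.4(24.08) = 33.71
Eq. 3: 1.35(24.08) + 1.75(9.89) + 0.2(17.75) = 32.51 + 17.31 + 3.55 = 53.37
Eq. 4: 1.35(24.08) + 1.5(9.89) = 47.34
Eq. 5: 1.4(24.08) + 0.8(17.75) + 0.3(9.89) = 33.71 + 14.20 + 2.97 = 50.88
The controlling combination is 3, giving 53.37 kN/m.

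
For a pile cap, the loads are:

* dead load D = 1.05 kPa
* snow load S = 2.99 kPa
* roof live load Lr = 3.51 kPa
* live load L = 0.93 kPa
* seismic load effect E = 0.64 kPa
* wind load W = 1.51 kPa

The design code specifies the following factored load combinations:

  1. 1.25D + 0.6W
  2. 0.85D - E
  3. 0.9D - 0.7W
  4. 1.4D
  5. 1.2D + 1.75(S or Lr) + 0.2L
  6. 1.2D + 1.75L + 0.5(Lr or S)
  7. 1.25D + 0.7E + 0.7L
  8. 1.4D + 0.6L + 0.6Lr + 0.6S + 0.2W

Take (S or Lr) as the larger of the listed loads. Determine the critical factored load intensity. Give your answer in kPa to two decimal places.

(S or Lr) → Lr = 3.51 kPa; (Lr or S) → Lr = 3.51 kPa.
1. 1.25(1.05) + 0.6(1.51) = 2.22
2. 0.85(1.05) - 1.0(0.64) = 0.25
3. 0.9(1.05) - 0.7(1.51) = -0.11
4. 1.4(1.05) = 1.47
5. 1.2(1.05) + 1.75(3.51) + 0.2(0.93) = 7.59
6. 1.2(1.05) + 1.75(0.93) + 0.5(3.51) = 4.64
7. 1.25(1.05) + 0.7(0.64) + 0.7(0.93) = 2.41
8. 1.4(1.05) + 0.6(0.93) + 0.6(3.51) + 0.6(2.99) + 0.2(1.51) = 6.23
Combination 5 governs: q_u = 7.59 kPa.

7.59 kPa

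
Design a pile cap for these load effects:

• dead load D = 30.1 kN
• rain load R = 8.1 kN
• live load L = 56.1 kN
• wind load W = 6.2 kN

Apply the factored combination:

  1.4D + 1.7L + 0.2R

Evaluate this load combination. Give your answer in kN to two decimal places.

1.4(30.1) + 1.7(56.1) + 0.2(8.1) = 42.14 + 95.37 + 1.62 = 139.13
P_u = 139.13 kN.

139.13 kN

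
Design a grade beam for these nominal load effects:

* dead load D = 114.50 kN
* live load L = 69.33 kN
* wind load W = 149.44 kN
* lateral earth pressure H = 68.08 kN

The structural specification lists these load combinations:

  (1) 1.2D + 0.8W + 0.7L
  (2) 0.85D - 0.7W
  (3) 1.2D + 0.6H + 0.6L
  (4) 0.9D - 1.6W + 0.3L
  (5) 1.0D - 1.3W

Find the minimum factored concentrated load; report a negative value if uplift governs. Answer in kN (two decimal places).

(1) 1.2(114.50) + 0.8(149.44) + 0.7(69.33) = 137.40 + 119.55 + 48.53 = 305.48
(2) 0.85(114.50) - 0.7(149.44) = 97.33 - 104.61 = -7.28
(3) 1.2(114.50) + 0.6(68.08) + 0.6(69.33) = 137.40 + 40.85 + 41.60 = 219.85
(4) 0.9(114.50) - 1.6(149.44) + 0.3(69.33) = -115.26
(5) 1.0(114.50) - 1.3(149.44) = 114.50 - 194.27 = -79.77
Combination 4 gives the minimum: -115.26 kN.

-115.26 kN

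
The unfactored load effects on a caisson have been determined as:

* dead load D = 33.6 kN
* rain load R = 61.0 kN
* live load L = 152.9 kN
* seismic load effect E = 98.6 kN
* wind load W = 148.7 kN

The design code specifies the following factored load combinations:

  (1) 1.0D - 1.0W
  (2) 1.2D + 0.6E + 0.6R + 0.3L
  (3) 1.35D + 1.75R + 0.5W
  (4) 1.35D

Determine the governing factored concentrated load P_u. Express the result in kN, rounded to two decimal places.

226.46 kN

(1) 1.0(33.6) - 1.0(148.7) = 33.60 - 148.70 = -115.10
(2) 1.2(33.6) + 0.6(98.6) + 0.6(61.0) + 0.3(152.9) = 40.32 + 59.16 + 36.60 + 45.87 = 181.95
(3) 1.35(33.6) + 1.75(61.0) + 0.5(148.7) = 45.36 + 106.75 + 74.35 = 226.46
(4) 1.35(33.6) = 45.36
Maximum is from combination 3.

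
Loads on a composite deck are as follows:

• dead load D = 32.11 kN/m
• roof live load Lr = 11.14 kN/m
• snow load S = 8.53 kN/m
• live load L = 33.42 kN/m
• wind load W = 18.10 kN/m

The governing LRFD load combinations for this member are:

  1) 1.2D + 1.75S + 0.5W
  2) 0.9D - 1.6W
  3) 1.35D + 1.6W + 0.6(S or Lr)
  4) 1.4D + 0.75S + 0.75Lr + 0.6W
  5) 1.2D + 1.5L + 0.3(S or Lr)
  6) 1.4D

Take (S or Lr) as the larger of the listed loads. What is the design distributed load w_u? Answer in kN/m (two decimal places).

92.00 kN/m

(S or Lr) → Lr = 11.14 kN/m.
1) 1.2(32.11) + 1.75(8.53) + 0.5(18.10) = 62.51
2) 0.9(32.11) - 1.6(18.10) = -0.06
3) 1.35(32.11) + 1.6(18.10) + 0.6(11.14) = 78.99
4) 1.4(32.11) + 0.75(8.53) + 0.75(11.14) + 0.6(18.10) = 70.57
5) 1.2(32.11) + 1.5(33.42) + 0.3(11.14) = 92.00
6) 1.4(32.11) = 44.95
Combination 5 governs: w_u = 92.00 kN/m.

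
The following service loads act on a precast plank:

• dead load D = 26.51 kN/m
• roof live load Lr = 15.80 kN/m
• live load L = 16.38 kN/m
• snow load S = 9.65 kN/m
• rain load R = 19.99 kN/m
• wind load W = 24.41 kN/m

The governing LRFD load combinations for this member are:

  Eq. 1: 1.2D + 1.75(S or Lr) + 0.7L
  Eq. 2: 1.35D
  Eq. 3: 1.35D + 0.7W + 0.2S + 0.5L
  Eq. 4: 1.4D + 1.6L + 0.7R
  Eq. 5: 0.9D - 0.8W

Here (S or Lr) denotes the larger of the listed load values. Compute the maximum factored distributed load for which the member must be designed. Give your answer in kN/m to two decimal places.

77.32 kN/m

(S or Lr) → Lr = 15.80 kN/m.
Eq. 1: 1.2(26.51) + 1.75(15.80) + 0.7(16.38) = 70.93
Eq. 2: 1.35(26.51) = 35.79
Eq. 3: 1.35(26.51) + 0.7(24.41) + 0.2(9.65) + 0.5(16.38) = 63.00
Eq. 4: 1.4(26.51) + 1.6(16.38) + 0.7(19.99) = 77.32
Eq. 5: 0.9(26.51) - 0.8(24.41) = 4.33
Combination 4 governs: w_u = 77.32 kN/m.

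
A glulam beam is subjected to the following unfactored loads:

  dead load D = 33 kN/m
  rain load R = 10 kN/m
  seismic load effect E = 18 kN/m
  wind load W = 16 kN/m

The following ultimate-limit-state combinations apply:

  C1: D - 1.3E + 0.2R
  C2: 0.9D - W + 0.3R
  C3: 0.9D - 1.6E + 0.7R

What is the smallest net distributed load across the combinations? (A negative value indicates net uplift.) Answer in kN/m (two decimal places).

C1: 1.0(33) - 1.3(18) + 0.2(10) = 33.00 - 23.40 + 2.00 = 11.60
C2: 0.9(33) - 1.0(16) + 0.3(10) = 29.70 - 16.00 + 3.00 = 16.70
C3: 0.9(33) - 1.6(18) + 0.7(10) = 29.70 - 28.80 + 7.00 = 7.90
Combination 3 gives the minimum: 7.90 kN/m.

7.90 kN/m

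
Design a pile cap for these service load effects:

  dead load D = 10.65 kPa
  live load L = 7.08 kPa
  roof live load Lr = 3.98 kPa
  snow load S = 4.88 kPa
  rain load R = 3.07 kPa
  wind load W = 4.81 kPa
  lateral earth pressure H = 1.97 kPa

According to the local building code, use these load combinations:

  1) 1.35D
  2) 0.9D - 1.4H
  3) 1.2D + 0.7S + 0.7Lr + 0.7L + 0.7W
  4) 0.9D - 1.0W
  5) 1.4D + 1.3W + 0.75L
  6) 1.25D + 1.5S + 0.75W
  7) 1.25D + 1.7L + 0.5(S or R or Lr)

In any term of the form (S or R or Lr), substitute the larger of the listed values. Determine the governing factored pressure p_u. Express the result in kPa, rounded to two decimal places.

27.79 kPa

(S or R or Lr) → S = 4.88 kPa.
1) 1.35(10.65) = 14.38
2) 0.9(10.65) - 1.4(1.97) = 9.59 - 2.76 = 6.83
3) 1.2(10.65) + 0.7(4.88) + 0.7(3.98) + 0.7(7.08) + 0.7(4.81) = 27.31
4) 0.9(10.65) - 1.0(4.81) = 9.59 - 4.81 = 4.78
5) 1.4(10.65) + 1.3(4.81) + 0.75(7.08) = 14.91 + 6.25 + 5.31 = 26.47
6) 1.25(10.65) + 1.5(4.88) + 0.75(4.81) = 13.31 + 7.32 + 3.61 = 24.24
7) 1.25(10.65) + 1.7(7.08) + 0.5(4.88) = 13.31 + 12.04 + 2.44 = 27.79
Combination 7 governs: p_u = 27.79 kPa.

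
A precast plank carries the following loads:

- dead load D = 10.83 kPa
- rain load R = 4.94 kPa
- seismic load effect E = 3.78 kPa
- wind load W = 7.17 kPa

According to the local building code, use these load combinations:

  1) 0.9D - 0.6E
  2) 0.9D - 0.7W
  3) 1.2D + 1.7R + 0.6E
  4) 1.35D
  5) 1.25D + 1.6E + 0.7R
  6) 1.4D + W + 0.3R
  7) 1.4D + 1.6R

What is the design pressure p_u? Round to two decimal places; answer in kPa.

1) 0.9(10.83) - 0.6(3.78) = 9.75 - 2.27 = 7.48
2) 0.9(10.83) - 0.7(7.17) = 9.75 - 5.02 = 4.73
3) 1.2(10.83) + 1.7(4.94) + 0.6(3.78) = 23.66
4) 1.35(10.83) = 14.62
5) 1.25(10.83) + 1.6(3.78) + 0.7(4.94) = 23.04
6) 1.4(10.83) + 1.0(7.17) + 0.3(4.94) = 15.16 + 7.17 + 1.48 = 23.81
7) 1.4(10.83) + 1.6(4.94) = 23.07
The controlling combination is 6, giving 23.81 kPa.

23.81 kPa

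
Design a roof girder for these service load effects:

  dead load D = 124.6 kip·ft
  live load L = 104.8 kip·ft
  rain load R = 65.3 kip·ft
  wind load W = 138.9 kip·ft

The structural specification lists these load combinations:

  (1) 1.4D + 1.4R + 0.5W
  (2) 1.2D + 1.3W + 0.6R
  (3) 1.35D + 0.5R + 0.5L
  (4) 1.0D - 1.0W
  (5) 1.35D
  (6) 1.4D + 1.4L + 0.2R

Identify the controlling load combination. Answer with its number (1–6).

Combination 2

(1) 1.4(124.6) + 1.4(65.3) + 0.5(138.9) = 174.4 + 91.4 + 69.5 = 335.3
(2) 1.2(124.6) + 1.3(138.9) + 0.6(65.3) = 149.5 + 180.6 + 39.2 = 369.3
(3) 1.35(124.6) + 0.5(65.3) + 0.5(104.8) = 168.2 + 32.7 + 52.4 = 253.3
(4) 1.0(124.6) - 1.0(138.9) = 124.6 - 138.9 = -14.3
(5) 1.35(124.6) = 168.2
(6) 1.4(124.6) + 1.4(104.8) + 0.2(65.3) = 174.4 + 146.7 + 13.1 = 334.2
The largest value is 369.3 kip·ft from combination 2.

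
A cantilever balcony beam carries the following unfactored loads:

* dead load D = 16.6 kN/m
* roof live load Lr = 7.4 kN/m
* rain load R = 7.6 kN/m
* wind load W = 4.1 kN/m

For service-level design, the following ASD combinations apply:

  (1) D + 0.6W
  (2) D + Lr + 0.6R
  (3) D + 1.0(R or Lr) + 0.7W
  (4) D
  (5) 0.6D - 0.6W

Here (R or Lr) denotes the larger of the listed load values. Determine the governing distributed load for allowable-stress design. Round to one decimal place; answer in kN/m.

28.6 kN/m

(R or Lr) → R = 7.6 kN/m.
(1) 1.0(16.6) + 0.6(4.1) = 16.6 + 2.5 = 19.1
(2) 1.0(16.6) + 1.0(7.4) + 0.6(7.6) = 16.6 + 7.4 + 4.6 = 28.6
(3) 1.0(16.6) + 1.0(7.6) + 0.7(4.1) = 16.6 + 7.6 + 2.9 = 27.1
(4) 1.0(16.6) = 16.6
(5) 0.6(16.6) - 0.6(4.1) = 10.0 - 2.5 = 7.5
Maximum is from combination 2.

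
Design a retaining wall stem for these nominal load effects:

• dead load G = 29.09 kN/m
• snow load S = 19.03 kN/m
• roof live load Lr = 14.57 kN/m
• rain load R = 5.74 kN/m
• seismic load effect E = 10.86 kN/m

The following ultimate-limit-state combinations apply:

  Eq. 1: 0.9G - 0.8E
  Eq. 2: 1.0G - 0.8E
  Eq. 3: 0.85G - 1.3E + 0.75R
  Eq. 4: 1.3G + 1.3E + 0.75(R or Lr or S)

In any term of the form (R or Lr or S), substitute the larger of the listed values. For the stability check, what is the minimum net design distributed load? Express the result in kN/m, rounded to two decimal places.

(R or Lr or S) → S = 19.03 kN/m.
Eq. 1: 0.9(29.09) - 0.8(10.86) = 17.49
Eq. 2: 1.0(29.09) - 0.8(10.86) = 20.40
Eq. 3: 0.85(29.09) - 1.3(10.86) + 0.75(5.74) = 14.91
Eq. 4: 1.3(29.09) + 1.3(10.86) + 0.75(19.03) = 66.21
Combination 3 gives the minimum: 14.91 kN/m.

14.91 kN/m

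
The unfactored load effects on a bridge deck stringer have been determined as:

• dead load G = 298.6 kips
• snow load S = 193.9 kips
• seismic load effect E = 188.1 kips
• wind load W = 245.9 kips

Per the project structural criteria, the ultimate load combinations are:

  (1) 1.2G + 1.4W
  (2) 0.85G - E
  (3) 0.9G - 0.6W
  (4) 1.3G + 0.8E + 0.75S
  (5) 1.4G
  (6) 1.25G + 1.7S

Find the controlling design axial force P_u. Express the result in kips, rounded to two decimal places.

(1) 1.2(298.6) + 1.4(245.9) = 358.32 + 344.26 = 702.58
(2) 0.85(298.6) - 1.0(188.1) = 253.81 - 188.10 = 65.71
(3) 0.9(298.6) - 0.6(245.9) = 268.74 - 147.54 = 121.20
(4) 1.3(298.6) + 0.8(188.1) + 0.75(193.9) = 388.18 + 150.48 + 145.43 = 684.09
(5) 1.4(298.6) = 418.04
(6) 1.25(298.6) + 1.7(193.9) = 373.25 + 329.63 = 702.88
The controlling combination is 6, giving 702.88 kips.

702.88 kips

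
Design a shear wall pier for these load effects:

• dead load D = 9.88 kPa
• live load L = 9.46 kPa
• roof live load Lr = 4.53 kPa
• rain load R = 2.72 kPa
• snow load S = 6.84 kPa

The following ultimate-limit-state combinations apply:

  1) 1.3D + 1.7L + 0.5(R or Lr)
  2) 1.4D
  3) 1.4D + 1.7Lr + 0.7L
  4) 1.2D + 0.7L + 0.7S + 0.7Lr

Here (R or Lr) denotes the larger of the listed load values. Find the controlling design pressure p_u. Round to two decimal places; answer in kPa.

31.19 kPa

(R or Lr) → Lr = 4.53 kPa.
1) 1.3(9.88) + 1.7(9.46) + 0.5(4.53) = 31.19
2) 1.4(9.88) = 13.83
3) 1.4(9.88) + 1.7(4.53) + 0.7(9.46) = 28.16
4) 1.2(9.88) + 0.7(9.46) + 0.7(6.84) + 0.7(4.53) = 26.44
Maximum is from combination 1.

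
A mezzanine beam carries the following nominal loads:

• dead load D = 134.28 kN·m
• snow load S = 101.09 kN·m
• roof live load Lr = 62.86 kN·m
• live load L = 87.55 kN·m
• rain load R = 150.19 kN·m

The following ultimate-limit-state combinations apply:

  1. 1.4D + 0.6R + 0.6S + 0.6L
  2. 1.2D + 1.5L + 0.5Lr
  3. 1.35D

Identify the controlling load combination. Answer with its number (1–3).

Combination 1

1. 1.4(134.28) + 0.6(150.19) + 0.6(101.09) + 0.6(87.55) = 391.29
2. 1.2(134.28) + 1.5(87.55) + 0.5(62.86) = 323.89
3. 1.35(134.28) = 181.28
The largest value is 391.29 kN·m from combination 1.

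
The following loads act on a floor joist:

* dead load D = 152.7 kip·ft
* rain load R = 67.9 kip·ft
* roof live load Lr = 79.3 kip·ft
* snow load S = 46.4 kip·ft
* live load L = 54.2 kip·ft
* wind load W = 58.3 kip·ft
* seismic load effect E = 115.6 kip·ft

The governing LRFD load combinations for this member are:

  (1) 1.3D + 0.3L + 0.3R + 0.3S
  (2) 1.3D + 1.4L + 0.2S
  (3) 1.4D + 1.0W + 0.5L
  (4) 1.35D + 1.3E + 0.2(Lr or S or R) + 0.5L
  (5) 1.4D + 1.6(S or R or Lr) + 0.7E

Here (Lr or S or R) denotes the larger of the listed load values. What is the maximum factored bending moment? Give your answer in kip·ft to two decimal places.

(Lr or S or R) → Lr = 79.3 kip·ft; (S or R or Lr) → Lr = 79.3 kip·ft.
(1) 1.3(152.7) + 0.3(54.2) + 0.3(67.9) + 0.3(46.4) = 249.06
(2) 1.3(152.7) + 1.4(54.2) + 0.2(46.4) = 283.67
(3) 1.4(152.7) + 1.0(58.3) + 0.5(54.2) = 299.18
(4) 1.35(152.7) + 1.3(115.6) + 0.2(79.3) + 0.5(54.2) = 399.39
(5) 1.4(152.7) + 1.6(79.3) + 0.7(115.6) = 421.58
The controlling combination is 5, giving 421.58 kip·ft.

421.58 kip·ft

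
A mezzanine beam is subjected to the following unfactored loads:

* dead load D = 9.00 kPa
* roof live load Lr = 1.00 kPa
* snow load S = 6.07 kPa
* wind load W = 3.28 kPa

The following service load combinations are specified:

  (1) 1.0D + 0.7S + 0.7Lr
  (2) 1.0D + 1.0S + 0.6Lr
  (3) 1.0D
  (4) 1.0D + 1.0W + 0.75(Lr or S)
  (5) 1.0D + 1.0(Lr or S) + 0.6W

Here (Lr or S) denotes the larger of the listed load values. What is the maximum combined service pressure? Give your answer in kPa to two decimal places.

(Lr or S) → S = 6.07 kPa.
(1) 1.0(9.00) + 0.7(6.07) + 0.7(1.00) = 9.00 + 4.25 + 0.70 = 13.95
(2) 1.0(9.00) + 1.0(6.07) + 0.6(1.00) = 9.00 + 6.07 + 0.60 = 15.67
(3) 1.0(9.00) = 9.00
(4) 1.0(9.00) + 1.0(3.28) + 0.75(6.07) = 9.00 + 3.28 + 4.55 = 16.83
(5) 1.0(9.00) + 1.0(6.07) + 0.6(3.28) = 9.00 + 6.07 + 1.97 = 17.04
Combination 5 governs: p = 17.04 kPa.

17.04 kPa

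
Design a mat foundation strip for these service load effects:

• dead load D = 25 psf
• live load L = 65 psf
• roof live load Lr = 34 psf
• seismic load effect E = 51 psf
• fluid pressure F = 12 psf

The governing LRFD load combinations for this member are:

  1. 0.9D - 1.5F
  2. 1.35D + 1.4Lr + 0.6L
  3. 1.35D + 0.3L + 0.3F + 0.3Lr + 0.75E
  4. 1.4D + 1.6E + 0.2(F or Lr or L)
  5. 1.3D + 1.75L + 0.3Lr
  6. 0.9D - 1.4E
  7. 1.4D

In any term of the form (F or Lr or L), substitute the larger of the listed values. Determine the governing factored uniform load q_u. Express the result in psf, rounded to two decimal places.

156.45 psf

(F or Lr or L) → L = 65 psf.
1. 0.9(25) - 1.5(12) = 22.50 - 18.00 = 4.50
2. 1.35(25) + 1.4(34) + 0.6(65) = 33.75 + 47.60 + 39.00 = 120.35
3. 1.35(25) + 0.3(65) + 0.3(12) + 0.3(34) + 0.75(51) = 33.75 + 19.50 + 3.60 + 10.20 + 38.25 = 105.30
4. 1.4(25) + 1.6(51) + 0.2(65) = 35.00 + 81.60 + 13.00 = 129.60
5. 1.3(25) + 1.75(65) + 0.3(34) = 32.50 + 113.75 + 10.20 = 156.45
6. 0.9(25) - 1.4(51) = 22.50 - 71.40 = -48.90
7. 1.4(25) = 35.00
The controlling combination is 5, giving 156.45 psf.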